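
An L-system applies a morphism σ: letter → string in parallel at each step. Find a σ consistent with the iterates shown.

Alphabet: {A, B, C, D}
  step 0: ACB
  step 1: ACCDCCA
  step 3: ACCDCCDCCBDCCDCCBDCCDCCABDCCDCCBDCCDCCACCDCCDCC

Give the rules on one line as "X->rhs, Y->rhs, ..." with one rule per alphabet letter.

A->ACC, B->A, C->DCC, D->B

  step 0 ⇒ step 1: ACB ⇒ ACC·DCC·A
    A ↦ ACC
    B ↦ A
    C ↦ DCC
    D ↦ B  (constrained at step 1)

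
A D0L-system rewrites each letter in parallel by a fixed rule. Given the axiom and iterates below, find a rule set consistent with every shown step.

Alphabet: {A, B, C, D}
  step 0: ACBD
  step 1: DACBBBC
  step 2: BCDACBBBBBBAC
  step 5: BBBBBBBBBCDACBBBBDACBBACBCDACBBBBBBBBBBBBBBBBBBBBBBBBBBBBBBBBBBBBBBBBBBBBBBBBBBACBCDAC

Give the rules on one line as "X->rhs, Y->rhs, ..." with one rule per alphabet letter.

  step 1 ⇒ step 2: DACBBBC ⇒ BC·D·AC·BB·BB·BB·AC
    A ↦ D
    B ↦ BB
    C ↦ AC
    D ↦ BC

A->D, B->BB, C->AC, D->BC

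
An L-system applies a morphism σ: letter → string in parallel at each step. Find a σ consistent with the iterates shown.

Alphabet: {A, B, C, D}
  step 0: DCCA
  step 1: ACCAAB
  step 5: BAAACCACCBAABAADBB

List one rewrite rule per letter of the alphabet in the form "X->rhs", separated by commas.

A->B, B->D, C->A, D->ACC

  step 0 ⇒ step 1: DCCA ⇒ ACC·A·A·B
    A ↦ B
    C ↦ A
    D ↦ ACC
    B ↦ D  (constrained at step 1)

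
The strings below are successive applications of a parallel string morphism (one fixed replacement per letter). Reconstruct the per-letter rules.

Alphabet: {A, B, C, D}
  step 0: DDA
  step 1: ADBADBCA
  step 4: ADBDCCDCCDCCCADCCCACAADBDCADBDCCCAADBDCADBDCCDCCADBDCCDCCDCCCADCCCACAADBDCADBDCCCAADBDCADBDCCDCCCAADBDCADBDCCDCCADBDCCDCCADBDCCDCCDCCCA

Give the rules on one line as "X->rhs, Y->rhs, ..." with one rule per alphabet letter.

  step 0 ⇒ step 1: DDA ⇒ ADB·ADB·CA
    A ↦ CA
    D ↦ ADB
    B ↦ DC  (constrained at step 1)
    C ↦ DCC  (constrained at step 1)

A->CA, B->DC, C->DCC, D->ADB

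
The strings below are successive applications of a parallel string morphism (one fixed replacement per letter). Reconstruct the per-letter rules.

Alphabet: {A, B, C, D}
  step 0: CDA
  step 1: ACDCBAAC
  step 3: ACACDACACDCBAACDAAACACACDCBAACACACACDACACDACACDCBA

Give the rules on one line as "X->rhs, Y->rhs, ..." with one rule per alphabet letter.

A->AC, B->AA, C->ACD, D->CBA

  step 0 ⇒ step 1: CDA ⇒ ACD·CBA·AC
    A ↦ AC
    C ↦ ACD
    D ↦ CBA
    B ↦ AA  (constrained at step 1)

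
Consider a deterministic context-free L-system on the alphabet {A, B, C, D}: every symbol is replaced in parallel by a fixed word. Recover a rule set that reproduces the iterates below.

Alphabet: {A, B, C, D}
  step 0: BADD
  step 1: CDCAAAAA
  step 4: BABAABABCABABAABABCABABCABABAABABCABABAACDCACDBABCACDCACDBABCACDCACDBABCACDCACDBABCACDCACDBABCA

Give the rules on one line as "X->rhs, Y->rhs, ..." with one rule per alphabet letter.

A->CA, B->CD, C->BAB, D->AA

  step 0 ⇒ step 1: BADD ⇒ CD·CA·AA·AA
    A ↦ CA
    B ↦ CD
    D ↦ AA
    C ↦ BAB  (constrained at step 1)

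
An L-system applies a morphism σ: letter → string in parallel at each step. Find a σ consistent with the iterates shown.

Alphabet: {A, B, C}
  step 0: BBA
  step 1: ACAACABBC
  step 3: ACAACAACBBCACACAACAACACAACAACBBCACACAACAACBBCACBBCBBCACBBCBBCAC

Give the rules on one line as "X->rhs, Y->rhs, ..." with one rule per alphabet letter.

A->BBC, B->ACA, C->AC

  step 0 ⇒ step 1: BBA ⇒ ACA·ACA·BBC
    A ↦ BBC
    B ↦ ACA
    C ↦ AC  (constrained at step 1)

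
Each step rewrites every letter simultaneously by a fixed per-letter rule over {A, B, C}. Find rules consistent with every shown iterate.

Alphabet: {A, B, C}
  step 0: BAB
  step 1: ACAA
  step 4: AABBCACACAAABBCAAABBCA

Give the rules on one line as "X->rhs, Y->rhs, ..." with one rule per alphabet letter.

  step 0 ⇒ step 1: BAB ⇒ A·CA·A
    A ↦ CA
    B ↦ A
    C ↦ BB  (constrained at step 1)

A->CA, B->A, C->BB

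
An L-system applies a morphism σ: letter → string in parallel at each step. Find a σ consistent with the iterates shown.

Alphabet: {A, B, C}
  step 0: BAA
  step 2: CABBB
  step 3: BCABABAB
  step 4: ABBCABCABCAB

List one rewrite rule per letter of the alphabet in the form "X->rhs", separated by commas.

A->C, B->AB, C->B

  step 3 ⇒ step 4: BCABABAB ⇒ AB·B·C·AB·C·AB·C·AB
    A ↦ C
    B ↦ AB
    C ↦ B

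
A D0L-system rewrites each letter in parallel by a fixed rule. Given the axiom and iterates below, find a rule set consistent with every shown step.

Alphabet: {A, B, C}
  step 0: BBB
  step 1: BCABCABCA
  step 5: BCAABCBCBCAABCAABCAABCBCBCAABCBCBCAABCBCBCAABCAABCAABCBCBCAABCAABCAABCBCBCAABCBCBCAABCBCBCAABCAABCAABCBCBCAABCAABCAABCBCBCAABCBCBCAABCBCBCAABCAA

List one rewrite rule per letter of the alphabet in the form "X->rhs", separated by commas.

A->BC, B->BCA, C->A

  step 0 ⇒ step 1: BBB ⇒ BCA·BCA·BCA
    B ↦ BCA
    A ↦ BC  (constrained at step 1)
    C ↦ A  (constrained at step 1)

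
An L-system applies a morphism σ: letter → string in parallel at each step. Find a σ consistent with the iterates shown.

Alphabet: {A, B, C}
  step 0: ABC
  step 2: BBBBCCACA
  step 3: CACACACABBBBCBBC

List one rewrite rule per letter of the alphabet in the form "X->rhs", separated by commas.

  step 2 ⇒ step 3: BBBBCCACA ⇒ CA·CA·CA·CA·BB·BB·C·BB·C
    A ↦ C
    B ↦ CA
    C ↦ BB

A->C, B->CA, C->BB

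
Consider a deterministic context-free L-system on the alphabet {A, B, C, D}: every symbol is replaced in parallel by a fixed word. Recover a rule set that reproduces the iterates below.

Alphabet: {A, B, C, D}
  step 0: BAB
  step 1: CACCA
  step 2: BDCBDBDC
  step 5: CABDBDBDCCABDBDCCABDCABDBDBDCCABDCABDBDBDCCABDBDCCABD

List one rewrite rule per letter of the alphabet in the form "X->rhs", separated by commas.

  step 1 ⇒ step 2: CACCA ⇒ BD·C·BD·BD·C
    A ↦ C
    C ↦ BD
  step 0 ⇒ step 1: BAB ⇒ CA·C·CA
    B ↦ CA
    D ↦ BD  (constrained at step 2)

A->C, B->CA, C->BD, D->BD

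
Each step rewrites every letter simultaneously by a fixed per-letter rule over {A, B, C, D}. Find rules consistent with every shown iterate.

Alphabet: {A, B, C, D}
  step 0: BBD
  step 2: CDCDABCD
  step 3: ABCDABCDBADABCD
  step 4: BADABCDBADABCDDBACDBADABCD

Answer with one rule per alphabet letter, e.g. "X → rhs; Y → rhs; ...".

A->BA, B->D, C->AB, D->CD

  step 3 ⇒ step 4: ABCDABCDBADABCD ⇒ BA·D·AB·CD·BA·D·AB·CD·D·BA·CD·BA·D·AB·CD
    A ↦ BA
    B ↦ D
    C ↦ AB
    D ↦ CD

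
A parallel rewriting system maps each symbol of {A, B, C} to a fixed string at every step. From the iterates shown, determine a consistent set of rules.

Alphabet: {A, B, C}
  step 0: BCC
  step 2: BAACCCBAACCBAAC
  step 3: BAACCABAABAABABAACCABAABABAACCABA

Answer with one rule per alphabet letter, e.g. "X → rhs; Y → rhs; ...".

A->C, B->BAA, C->ABA

  step 2 ⇒ step 3: BAACCCBAACCBAAC ⇒ BAA·C·C·ABA·ABA·ABA·BAA·C·C·ABA·ABA·BAA·C·C·ABA
    A ↦ C
    B ↦ BAA
    C ↦ ABA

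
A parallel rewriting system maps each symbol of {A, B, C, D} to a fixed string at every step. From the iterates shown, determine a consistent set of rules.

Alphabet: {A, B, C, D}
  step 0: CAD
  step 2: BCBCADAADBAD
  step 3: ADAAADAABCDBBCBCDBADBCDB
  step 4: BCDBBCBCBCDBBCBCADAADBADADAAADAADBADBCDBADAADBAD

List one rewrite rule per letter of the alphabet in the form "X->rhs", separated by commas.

  step 3 ⇒ step 4: ADAAADAABCDBBCBCDBADBCDB ⇒ BC·DB·BC·BC·BC·DB·BC·BC·AD·AA·DB·AD·AD·AA·AD·AA·DB·AD·BC·DB·AD·AA·DB·AD
    A ↦ BC
    B ↦ AD
    C ↦ AA
    D ↦ DB

A->BC, B->AD, C->AA, D->DB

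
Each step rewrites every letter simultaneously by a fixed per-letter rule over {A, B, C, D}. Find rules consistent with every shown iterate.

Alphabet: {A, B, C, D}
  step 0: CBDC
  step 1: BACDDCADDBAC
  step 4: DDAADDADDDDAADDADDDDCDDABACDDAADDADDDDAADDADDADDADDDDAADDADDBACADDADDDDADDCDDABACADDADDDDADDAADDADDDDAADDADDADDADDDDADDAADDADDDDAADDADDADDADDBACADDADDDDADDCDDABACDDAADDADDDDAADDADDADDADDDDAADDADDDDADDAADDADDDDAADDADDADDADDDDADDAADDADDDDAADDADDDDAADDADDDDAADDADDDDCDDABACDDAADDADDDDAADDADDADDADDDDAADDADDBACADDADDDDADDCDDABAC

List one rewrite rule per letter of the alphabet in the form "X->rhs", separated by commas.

  step 0 ⇒ step 1: CBDC ⇒ BAC·DDC·ADD·BAC
    B ↦ DDC
    C ↦ BAC
    D ↦ ADD
    A ↦ DDA  (constrained at step 1)

A->DDA, B->DDC, C->BAC, D->ADD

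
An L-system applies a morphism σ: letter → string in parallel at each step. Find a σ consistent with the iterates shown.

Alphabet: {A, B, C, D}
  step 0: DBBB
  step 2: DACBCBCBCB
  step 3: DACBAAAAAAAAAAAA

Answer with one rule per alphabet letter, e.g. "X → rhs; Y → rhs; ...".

  step 2 ⇒ step 3: DACBCBCBCB ⇒ DA·CB·AA·A·AA·A·AA·A·AA·A
    A ↦ CB
    B ↦ A
    C ↦ AA
    D ↦ DA

A->CB, B->A, C->AA, D->DA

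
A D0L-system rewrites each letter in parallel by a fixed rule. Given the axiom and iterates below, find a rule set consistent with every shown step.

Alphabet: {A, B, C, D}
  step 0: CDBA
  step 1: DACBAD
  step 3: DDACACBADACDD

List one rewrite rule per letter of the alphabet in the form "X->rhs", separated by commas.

  step 0 ⇒ step 1: CDBA ⇒ D·AC·BA·D
    A ↦ D
    B ↦ BA
    C ↦ D
    D ↦ AC

A->D, B->BA, C->D, D->AC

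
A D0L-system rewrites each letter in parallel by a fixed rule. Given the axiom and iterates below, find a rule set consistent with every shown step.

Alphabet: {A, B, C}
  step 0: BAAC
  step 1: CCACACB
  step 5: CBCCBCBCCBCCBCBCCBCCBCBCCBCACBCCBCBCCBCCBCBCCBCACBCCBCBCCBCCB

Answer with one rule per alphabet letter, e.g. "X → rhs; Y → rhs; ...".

A->CA, B->C, C->CB

  step 0 ⇒ step 1: BAAC ⇒ C·CA·CA·CB
    A ↦ CA
    B ↦ C
    C ↦ CB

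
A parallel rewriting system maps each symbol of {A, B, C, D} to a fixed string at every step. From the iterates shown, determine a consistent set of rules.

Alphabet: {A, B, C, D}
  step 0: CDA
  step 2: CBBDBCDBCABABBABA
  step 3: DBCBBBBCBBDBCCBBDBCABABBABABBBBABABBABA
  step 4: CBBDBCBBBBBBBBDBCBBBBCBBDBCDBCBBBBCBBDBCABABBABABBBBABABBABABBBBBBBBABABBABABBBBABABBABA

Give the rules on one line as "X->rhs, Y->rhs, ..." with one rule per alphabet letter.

A->ABA, B->BB, C->DBC, D->C

  step 3 ⇒ step 4: DBCBBBBCBBDBCCBBDBCABABBABABBBBABABBABA ⇒ C·BB·DBC·BB·BB·BB·BB·DBC·BB·BB·C·BB·DBC·DBC·BB·BB·C·BB·DBC·ABA·BB·ABA·BB·BB·ABA·BB·ABA·BB·BB·BB·BB·ABA·BB·ABA·BB·BB·ABA·BB·ABA
    A ↦ ABA
    B ↦ BB
    C ↦ DBC
    D ↦ C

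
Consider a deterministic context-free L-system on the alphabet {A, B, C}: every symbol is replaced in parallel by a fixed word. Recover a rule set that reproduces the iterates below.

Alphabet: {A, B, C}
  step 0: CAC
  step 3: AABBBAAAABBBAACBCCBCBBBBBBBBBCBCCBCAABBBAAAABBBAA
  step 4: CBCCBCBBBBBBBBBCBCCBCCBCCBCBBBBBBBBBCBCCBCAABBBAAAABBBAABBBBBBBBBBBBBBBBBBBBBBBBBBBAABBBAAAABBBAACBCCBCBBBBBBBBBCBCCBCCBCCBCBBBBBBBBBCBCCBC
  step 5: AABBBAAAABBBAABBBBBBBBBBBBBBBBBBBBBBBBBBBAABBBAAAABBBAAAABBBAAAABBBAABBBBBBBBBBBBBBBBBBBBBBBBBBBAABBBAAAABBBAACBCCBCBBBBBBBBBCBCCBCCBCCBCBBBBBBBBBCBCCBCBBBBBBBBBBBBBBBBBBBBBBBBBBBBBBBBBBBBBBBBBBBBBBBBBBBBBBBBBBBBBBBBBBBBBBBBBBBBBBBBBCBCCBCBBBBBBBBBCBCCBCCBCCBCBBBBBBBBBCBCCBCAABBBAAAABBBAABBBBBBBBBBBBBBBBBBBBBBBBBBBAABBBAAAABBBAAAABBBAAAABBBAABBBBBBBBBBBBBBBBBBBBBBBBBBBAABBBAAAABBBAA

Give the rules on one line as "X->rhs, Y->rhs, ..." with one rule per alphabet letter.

A->CBC, B->BBB, C->AA

  step 4 ⇒ step 5: CBCCBCBBBBBBBBBCBCCBCCBCCBCBBBBBBBBBCBCCBCAABBBAAAABBBAABBBBBBBBBBBBBBBBBBBBBBBBBBBAABBBAAAABBBAACBCCBCBBBBBBBBBCBCCBCCBCCBCBBBBBBBBBCBCCBC ⇒ AA·BBB·AA·AA·BBB·AA·BBB·BBB·BBB·BBB·BBB·BBB·BBB·BBB·BBB·AA·BBB·AA·AA·BBB·AA·AA·BBB·AA·AA·BBB·AA·BBB·BBB·BBB·BBB·BBB·BBB·BBB·BBB·BBB·AA·BBB·AA·AA·BBB·AA·CBC·CBC·BBB·BBB·BBB·CBC·CBC·CBC·CBC·BBB·BBB·BBB·CBC·CBC·BBB·BBB·BBB·BBB·BBB·BBB·BBB·BBB·BBB·BBB·BBB·BBB·BBB·BBB·BBB·BBB·BBB·BBB·BBB·BBB·BBB·BBB·BBB·BBB·BBB·BBB·BBB·CBC·CBC·BBB·BBB·BBB·CBC·CBC·CBC·CBC·BBB·BBB·BBB·CBC·CBC·AA·BBB·AA·AA·BBB·AA·BBB·BBB·BBB·BBB·BBB·BBB·BBB·BBB·BBB·AA·BBB·AA·AA·BBB·AA·AA·BBB·AA·AA·BBB·AA·BBB·BBB·BBB·BBB·BBB·BBB·BBB·BBB·BBB·AA·BBB·AA·AA·BBB·AA
    A ↦ CBC
    B ↦ BBB
    C ↦ AA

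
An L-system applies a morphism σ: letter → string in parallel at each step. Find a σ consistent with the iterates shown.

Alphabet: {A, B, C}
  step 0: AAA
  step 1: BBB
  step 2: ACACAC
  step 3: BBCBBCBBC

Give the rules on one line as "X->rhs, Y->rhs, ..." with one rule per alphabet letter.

  step 2 ⇒ step 3: ACACAC ⇒ B·BC·B·BC·B·BC
    A ↦ B
    C ↦ BC
  step 1 ⇒ step 2: BBB ⇒ AC·AC·AC
    B ↦ AC

A->B, B->AC, C->BC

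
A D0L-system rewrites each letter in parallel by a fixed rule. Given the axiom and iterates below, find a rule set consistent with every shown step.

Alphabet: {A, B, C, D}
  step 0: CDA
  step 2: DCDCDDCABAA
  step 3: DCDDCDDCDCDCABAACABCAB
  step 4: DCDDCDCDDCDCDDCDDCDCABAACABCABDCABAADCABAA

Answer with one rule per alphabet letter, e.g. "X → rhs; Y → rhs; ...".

A->CAB, B->AA, C->D, D->DC

  step 3 ⇒ step 4: DCDDCDDCDCDCABAACABCAB ⇒ DC·D·DC·DC·D·DC·DC·D·DC·D·DC·D·CAB·AA·CAB·CAB·D·CAB·AA·D·CAB·AA
    A ↦ CAB
    B ↦ AA
    C ↦ D
    D ↦ DC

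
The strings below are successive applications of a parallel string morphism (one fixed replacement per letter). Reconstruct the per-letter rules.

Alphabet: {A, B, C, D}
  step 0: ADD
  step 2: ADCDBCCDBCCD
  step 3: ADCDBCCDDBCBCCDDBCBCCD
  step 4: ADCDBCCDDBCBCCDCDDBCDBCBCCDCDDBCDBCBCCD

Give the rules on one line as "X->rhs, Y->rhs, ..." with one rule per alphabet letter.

  step 3 ⇒ step 4: ADCDBCCDDBCBCCDDBCBCCD ⇒ AD·CD·BC·CD·D·BC·BC·CD·CD·D·BC·D·BC·BC·CD·CD·D·BC·D·BC·BC·CD
    A ↦ AD
    B ↦ D
    C ↦ BC
    D ↦ CD

A->AD, B->D, C->BC, D->CD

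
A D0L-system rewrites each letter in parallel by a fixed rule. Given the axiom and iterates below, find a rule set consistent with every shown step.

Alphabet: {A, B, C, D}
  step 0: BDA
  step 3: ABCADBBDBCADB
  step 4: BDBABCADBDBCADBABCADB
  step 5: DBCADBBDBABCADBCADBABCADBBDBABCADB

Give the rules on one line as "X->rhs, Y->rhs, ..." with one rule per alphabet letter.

A->B, B->DB, C->A, D->CA

  step 4 ⇒ step 5: BDBABCADBDBCADBABCADB ⇒ DB·CA·DB·B·DB·A·B·CA·DB·CA·DB·A·B·CA·DB·B·DB·A·B·CA·DB
    A ↦ B
    B ↦ DB
    C ↦ A
    D ↦ CA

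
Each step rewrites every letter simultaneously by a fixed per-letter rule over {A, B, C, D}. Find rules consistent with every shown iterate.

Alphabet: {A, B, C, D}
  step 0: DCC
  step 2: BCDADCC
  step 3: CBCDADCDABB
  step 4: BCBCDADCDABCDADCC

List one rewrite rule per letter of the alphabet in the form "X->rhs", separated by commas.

  step 3 ⇒ step 4: CBCDADCDABB ⇒ B·C·B·CDA·D·CDA·B·CDA·D·C·C
    A ↦ D
    B ↦ C
    C ↦ B
    D ↦ CDA

A->D, B->C, C->B, D->CDA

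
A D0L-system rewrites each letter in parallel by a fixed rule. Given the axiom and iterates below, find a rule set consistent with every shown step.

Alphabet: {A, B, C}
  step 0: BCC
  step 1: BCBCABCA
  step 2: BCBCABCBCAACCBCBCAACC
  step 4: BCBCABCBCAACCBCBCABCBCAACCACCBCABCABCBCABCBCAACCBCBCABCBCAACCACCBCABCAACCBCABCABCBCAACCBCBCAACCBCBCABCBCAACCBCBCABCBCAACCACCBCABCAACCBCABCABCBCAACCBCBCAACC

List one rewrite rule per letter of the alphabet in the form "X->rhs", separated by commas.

  step 1 ⇒ step 2: BCBCABCA ⇒ BC·BCA·BC·BCA·ACC·BC·BCA·ACC
    A ↦ ACC
    B ↦ BC
    C ↦ BCA

A->ACC, B->BC, C->BCA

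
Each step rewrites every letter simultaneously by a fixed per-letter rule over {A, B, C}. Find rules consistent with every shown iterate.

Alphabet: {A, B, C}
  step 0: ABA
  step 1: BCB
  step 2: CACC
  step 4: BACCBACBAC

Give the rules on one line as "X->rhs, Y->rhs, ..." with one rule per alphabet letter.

A->B, B->C, C->AC

  step 1 ⇒ step 2: BCB ⇒ C·AC·C
    B ↦ C
    C ↦ AC
  step 0 ⇒ step 1: ABA ⇒ B·C·B
    A ↦ B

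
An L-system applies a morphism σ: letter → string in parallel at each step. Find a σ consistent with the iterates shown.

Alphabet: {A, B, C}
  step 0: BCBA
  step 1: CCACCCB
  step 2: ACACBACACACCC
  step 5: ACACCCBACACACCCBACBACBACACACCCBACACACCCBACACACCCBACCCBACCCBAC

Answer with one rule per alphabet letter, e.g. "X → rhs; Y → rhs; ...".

  step 1 ⇒ step 2: CCACCCB ⇒ AC·AC·B·AC·AC·AC·CC
    A ↦ B
    B ↦ CC
    C ↦ AC

A->B, B->CC, C->AC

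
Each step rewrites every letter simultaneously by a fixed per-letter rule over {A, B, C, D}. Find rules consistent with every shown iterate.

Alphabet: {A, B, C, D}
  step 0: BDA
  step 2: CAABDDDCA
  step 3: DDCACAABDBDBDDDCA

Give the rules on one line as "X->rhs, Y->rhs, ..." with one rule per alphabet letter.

A->CA, B->A, C->DD, D->BD

  step 2 ⇒ step 3: CAABDDDCA ⇒ DD·CA·CA·A·BD·BD·BD·DD·CA
    A ↦ CA
    B ↦ A
    C ↦ DD
    D ↦ BD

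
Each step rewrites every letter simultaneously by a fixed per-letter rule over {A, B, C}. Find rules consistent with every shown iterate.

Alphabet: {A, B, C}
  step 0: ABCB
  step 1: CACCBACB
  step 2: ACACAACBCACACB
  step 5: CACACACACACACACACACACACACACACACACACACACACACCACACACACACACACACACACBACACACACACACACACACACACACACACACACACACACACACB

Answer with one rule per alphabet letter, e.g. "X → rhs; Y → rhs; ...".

A->CAC, B->CB, C->A

  step 1 ⇒ step 2: CACCBACB ⇒ A·CAC·A·A·CB·CAC·A·CB
    A ↦ CAC
    B ↦ CB
    C ↦ A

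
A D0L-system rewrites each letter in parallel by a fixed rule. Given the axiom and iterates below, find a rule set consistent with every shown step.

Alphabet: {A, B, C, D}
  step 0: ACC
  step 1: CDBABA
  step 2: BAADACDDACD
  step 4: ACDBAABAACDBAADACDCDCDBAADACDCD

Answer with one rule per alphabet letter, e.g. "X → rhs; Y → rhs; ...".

A->CD, B->DA, C->BA, D->A

  step 1 ⇒ step 2: CDBABA ⇒ BA·A·DA·CD·DA·CD
    A ↦ CD
    B ↦ DA
    C ↦ BA
    D ↦ A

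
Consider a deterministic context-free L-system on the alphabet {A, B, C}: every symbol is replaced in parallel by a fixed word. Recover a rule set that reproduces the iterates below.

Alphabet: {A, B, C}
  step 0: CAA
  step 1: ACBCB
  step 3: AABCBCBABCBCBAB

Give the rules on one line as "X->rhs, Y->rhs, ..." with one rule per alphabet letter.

  step 0 ⇒ step 1: CAA ⇒ A·CB·CB
    A ↦ CB
    C ↦ A
    B ↦ AB  (constrained at step 1)

A->CB, B->AB, C->A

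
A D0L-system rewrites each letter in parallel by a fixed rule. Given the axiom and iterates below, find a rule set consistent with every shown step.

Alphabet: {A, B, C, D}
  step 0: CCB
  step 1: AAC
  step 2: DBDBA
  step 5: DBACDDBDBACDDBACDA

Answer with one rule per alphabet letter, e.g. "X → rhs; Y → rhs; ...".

A->DB, B->C, C->A, D->CD

  step 1 ⇒ step 2: AAC ⇒ DB·DB·A
    A ↦ DB
    C ↦ A
  step 0 ⇒ step 1: CCB ⇒ A·A·C
    B ↦ C
    D ↦ CD  (constrained at step 2)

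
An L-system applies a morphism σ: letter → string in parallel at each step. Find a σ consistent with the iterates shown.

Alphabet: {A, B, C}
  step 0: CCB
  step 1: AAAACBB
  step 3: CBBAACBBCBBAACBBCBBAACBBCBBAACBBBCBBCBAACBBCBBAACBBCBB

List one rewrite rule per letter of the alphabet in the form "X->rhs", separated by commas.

A->BCB, B->CBB, C->AA

  step 0 ⇒ step 1: CCB ⇒ AA·AA·CBB
    B ↦ CBB
    C ↦ AA
    A ↦ BCB  (constrained at step 1)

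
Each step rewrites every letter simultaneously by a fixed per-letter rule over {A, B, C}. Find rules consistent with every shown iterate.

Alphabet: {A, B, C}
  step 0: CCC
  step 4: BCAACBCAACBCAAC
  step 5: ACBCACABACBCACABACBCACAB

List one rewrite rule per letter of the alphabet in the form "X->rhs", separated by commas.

A->CA, B->AC, C->B

  step 4 ⇒ step 5: BCAACBCAACBCAAC ⇒ AC·B·CA·CA·B·AC·B·CA·CA·B·AC·B·CA·CA·B
    A ↦ CA
    B ↦ AC
    C ↦ B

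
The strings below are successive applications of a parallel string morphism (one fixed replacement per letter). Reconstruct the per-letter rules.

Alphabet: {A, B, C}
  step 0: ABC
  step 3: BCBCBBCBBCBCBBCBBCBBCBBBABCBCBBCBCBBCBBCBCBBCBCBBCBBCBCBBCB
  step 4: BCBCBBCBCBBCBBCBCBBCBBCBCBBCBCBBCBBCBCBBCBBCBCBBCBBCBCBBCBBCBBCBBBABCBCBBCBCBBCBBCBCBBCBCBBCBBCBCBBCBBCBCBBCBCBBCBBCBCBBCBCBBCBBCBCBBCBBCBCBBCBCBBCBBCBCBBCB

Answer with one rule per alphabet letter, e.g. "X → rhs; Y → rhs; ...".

A->BBA, B->BCB, C->CB

  step 3 ⇒ step 4: BCBCBBCBBCBCBBCBBCBBCBBBABCBCBBCBCBBCBBCBCBBCBCBBCBBCBCBBCB ⇒ BCB·CB·BCB·CB·BCB·BCB·CB·BCB·BCB·CB·BCB·CB·BCB·BCB·CB·BCB·BCB·CB·BCB·BCB·CB·BCB·BCB·BCB·BBA·BCB·CB·BCB·CB·BCB·BCB·CB·BCB·CB·BCB·BCB·CB·BCB·BCB·CB·BCB·CB·BCB·BCB·CB·BCB·CB·BCB·BCB·CB·BCB·BCB·CB·BCB·CB·BCB·BCB·CB·BCB
    A ↦ BBA
    B ↦ BCB
    C ↦ CB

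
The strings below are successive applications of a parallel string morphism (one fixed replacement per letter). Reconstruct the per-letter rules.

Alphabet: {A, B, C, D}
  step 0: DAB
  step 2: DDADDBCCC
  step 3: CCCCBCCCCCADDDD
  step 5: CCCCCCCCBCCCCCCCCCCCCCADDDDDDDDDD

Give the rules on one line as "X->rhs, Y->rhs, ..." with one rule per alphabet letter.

  step 2 ⇒ step 3: DDADDBCCC ⇒ CC·CC·BC·CC·CC·AD·D·D·D
    A ↦ BC
    B ↦ AD
    C ↦ D
    D ↦ CC

A->BC, B->AD, C->D, D->CC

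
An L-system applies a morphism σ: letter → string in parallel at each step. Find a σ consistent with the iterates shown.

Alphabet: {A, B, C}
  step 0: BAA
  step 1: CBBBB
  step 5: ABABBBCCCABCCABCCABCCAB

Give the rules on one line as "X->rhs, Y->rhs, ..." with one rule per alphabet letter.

A->BB, B->C, C->AB

  step 0 ⇒ step 1: BAA ⇒ C·BB·BB
    A ↦ BB
    B ↦ C
    C ↦ AB  (constrained at step 1)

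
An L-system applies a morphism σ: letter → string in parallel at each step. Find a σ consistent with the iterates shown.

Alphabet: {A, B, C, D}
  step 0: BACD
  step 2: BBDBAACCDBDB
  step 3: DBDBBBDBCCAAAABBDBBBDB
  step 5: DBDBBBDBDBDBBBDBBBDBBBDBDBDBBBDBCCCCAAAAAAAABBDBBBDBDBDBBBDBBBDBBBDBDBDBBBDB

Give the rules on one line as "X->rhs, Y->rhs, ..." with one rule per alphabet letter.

  step 2 ⇒ step 3: BBDBAACCDBDB ⇒ DB·DB·BB·DB·C·C·AA·AA·BB·DB·BB·DB
    A ↦ C
    B ↦ DB
    C ↦ AA
    D ↦ BB

A->C, B->DB, C->AA, D->BB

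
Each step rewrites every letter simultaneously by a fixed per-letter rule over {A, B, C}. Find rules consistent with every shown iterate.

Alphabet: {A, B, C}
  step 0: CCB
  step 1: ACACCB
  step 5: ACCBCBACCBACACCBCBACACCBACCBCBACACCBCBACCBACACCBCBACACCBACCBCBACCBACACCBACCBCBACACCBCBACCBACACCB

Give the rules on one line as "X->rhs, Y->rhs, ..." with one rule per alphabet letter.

  step 0 ⇒ step 1: CCB ⇒ AC·AC·CB
    B ↦ CB
    C ↦ AC
    A ↦ CB  (constrained at step 1)

A->CB, B->CB, C->AC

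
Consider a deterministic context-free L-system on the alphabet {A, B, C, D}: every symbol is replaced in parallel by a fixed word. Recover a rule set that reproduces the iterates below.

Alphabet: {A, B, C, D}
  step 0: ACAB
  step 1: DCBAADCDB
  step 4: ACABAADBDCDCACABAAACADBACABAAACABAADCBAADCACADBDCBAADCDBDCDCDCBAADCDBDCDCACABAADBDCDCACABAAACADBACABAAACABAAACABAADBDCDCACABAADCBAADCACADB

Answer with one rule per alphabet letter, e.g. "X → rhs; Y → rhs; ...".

A->DC, B->DB, C->BAA, D->ACA

  step 0 ⇒ step 1: ACAB ⇒ DC·BAA·DC·DB
    A ↦ DC
    B ↦ DB
    C ↦ BAA
    D ↦ ACA  (constrained at step 1)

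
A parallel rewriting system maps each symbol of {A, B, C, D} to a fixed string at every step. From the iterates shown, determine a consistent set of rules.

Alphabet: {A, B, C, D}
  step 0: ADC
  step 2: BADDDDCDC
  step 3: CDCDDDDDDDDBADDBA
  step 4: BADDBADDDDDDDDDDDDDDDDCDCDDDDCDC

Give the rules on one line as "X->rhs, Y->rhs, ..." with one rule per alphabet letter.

  step 3 ⇒ step 4: CDCDDDDDDDDBADDBA ⇒ BA·DD·BA·DD·DD·DD·DD·DD·DD·DD·DD·CD·C·DD·DD·CD·C
    A ↦ C
    B ↦ CD
    C ↦ BA
    D ↦ DD

A->C, B->CD, C->BA, D->DD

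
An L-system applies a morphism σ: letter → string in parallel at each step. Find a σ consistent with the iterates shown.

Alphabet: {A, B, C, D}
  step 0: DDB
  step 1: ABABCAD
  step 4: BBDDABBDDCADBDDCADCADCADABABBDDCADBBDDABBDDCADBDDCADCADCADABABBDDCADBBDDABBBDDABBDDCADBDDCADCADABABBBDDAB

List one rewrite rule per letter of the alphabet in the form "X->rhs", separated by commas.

A->BDD, B->CAD, C->B, D->AB

  step 0 ⇒ step 1: DDB ⇒ AB·AB·CAD
    B ↦ CAD
    D ↦ AB
    A ↦ BDD  (constrained at step 1)
    C ↦ B  (constrained at step 1)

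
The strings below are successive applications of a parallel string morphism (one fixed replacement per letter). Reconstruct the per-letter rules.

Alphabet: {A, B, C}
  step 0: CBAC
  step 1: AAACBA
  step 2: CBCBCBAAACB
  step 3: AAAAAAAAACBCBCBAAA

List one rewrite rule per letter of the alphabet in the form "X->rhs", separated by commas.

  step 2 ⇒ step 3: CBCBCBAAACB ⇒ A·AA·A·AA·A·AA·CB·CB·CB·A·AA
    A ↦ CB
    B ↦ AA
    C ↦ A

A->CB, B->AA, C->A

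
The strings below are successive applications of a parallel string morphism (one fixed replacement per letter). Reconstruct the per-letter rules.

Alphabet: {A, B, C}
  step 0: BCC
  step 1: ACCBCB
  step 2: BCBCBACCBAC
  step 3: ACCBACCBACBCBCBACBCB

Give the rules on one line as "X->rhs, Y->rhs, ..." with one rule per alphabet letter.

A->B, B->AC, C->CB

  step 2 ⇒ step 3: BCBCBACCBAC ⇒ AC·CB·AC·CB·AC·B·CB·CB·AC·B·CB
    A ↦ B
    B ↦ AC
    C ↦ CB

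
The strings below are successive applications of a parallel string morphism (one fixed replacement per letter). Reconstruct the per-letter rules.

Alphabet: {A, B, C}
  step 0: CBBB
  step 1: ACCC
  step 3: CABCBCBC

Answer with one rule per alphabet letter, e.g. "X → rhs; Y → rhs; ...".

  step 0 ⇒ step 1: CBBB ⇒ A·C·C·C
    B ↦ C
    C ↦ A
    A ↦ BC  (constrained at step 1)

A->BC, B->C, C->A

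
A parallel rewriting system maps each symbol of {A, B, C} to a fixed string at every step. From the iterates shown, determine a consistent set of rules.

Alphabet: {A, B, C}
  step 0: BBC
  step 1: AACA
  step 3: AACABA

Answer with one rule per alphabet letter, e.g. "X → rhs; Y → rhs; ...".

A->B, B->A, C->CA

  step 0 ⇒ step 1: BBC ⇒ A·A·CA
    B ↦ A
    C ↦ CA
    A ↦ B  (constrained at step 1)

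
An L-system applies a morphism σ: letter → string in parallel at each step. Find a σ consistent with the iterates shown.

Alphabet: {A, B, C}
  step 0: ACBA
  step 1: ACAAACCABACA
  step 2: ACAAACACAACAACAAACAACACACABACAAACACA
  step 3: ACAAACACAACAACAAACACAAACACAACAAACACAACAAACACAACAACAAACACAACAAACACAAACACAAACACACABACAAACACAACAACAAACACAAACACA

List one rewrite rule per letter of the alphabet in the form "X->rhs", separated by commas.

A->ACA, B->CAB, C->AAC

  step 2 ⇒ step 3: ACAAACACAACAACAAACAACACACABACAAACACA ⇒ ACA·AAC·ACA·ACA·ACA·AAC·ACA·AAC·ACA·ACA·AAC·ACA·ACA·AAC·ACA·ACA·ACA·AAC·ACA·ACA·AAC·ACA·AAC·ACA·AAC·ACA·CAB·ACA·AAC·ACA·ACA·ACA·AAC·ACA·AAC·ACA
    A ↦ ACA
    B ↦ CAB
    C ↦ AAC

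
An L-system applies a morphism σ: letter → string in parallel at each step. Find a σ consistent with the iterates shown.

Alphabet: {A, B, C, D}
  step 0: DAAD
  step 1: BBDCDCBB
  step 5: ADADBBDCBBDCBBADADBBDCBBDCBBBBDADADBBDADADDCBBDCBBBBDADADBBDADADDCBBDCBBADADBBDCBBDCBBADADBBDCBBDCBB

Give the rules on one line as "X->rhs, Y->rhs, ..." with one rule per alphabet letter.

  step 0 ⇒ step 1: DAAD ⇒ BB·DC·DC·BB
    A ↦ DC
    D ↦ BB
    B ↦ AD  (constrained at step 1)
    C ↦ D  (constrained at step 1)

A->DC, B->AD, C->D, D->BB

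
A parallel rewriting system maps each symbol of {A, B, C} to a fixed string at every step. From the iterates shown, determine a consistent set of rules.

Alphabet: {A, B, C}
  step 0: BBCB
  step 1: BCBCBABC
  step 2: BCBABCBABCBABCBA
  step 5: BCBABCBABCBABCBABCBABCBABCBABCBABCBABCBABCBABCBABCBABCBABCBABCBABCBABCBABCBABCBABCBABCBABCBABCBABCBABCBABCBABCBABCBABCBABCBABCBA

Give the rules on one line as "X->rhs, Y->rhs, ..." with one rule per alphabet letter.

  step 1 ⇒ step 2: BCBCBABC ⇒ BC·BA·BC·BA·BC·BA·BC·BA
    A ↦ BA
    B ↦ BC
    C ↦ BA

A->BA, B->BC, C->BA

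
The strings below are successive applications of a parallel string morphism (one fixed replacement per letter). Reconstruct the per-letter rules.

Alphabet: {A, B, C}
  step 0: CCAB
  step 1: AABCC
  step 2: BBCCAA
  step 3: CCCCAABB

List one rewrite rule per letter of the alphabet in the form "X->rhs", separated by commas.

  step 2 ⇒ step 3: BBCCAA ⇒ CC·CC·A·A·B·B
    A ↦ B
    B ↦ CC
    C ↦ A

A->B, B->CC, C->A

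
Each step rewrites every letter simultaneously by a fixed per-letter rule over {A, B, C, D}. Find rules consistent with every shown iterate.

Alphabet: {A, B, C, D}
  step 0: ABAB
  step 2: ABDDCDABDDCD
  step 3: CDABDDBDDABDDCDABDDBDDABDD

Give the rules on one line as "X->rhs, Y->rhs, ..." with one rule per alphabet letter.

  step 2 ⇒ step 3: ABDDCDABDDCD ⇒ CD·A·BDD·BDD·A·BDD·CD·A·BDD·BDD·A·BDD
    A ↦ CD
    B ↦ A
    C ↦ A
    D ↦ BDD

A->CD, B->A, C->A, D->BDD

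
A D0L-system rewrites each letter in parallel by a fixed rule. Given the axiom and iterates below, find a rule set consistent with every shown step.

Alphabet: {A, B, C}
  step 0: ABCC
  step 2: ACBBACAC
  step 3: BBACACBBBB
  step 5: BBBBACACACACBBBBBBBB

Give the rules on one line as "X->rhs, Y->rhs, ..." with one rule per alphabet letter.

A->B, B->AC, C->B

  step 2 ⇒ step 3: ACBBACAC ⇒ B·B·AC·AC·B·B·B·B
    A ↦ B
    B ↦ AC
    C ↦ B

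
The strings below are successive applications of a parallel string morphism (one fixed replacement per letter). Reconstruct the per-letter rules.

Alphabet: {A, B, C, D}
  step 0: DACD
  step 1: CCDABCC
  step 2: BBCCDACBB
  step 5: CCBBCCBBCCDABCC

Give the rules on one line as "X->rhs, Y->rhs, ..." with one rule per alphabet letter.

  step 1 ⇒ step 2: CCDABCC ⇒ B·B·CC·DA·C·B·B
    A ↦ DA
    B ↦ C
    C ↦ B
    D ↦ CC

A->DA, B->C, C->B, D->CC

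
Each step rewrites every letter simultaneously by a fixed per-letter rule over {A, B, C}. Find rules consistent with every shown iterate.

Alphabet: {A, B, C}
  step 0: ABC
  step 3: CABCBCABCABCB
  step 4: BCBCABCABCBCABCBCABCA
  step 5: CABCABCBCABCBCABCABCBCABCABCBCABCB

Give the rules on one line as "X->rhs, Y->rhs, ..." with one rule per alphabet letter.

A->CB, B->CA, C->B

  step 4 ⇒ step 5: BCBCABCABCBCABCBCABCA ⇒ CA·B·CA·B·CB·CA·B·CB·CA·B·CA·B·CB·CA·B·CA·B·CB·CA·B·CB
    A ↦ CB
    B ↦ CA
    C ↦ B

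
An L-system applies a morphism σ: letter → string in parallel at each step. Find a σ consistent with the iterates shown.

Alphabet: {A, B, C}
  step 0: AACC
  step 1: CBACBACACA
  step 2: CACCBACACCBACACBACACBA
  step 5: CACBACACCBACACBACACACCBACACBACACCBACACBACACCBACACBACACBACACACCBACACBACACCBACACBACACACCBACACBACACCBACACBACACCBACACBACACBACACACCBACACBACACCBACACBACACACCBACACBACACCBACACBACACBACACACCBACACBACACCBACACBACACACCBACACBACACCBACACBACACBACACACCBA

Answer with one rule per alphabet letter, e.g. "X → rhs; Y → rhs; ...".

A->CBA, B->C, C->CA

  step 1 ⇒ step 2: CBACBACACA ⇒ CA·C·CBA·CA·C·CBA·CA·CBA·CA·CBA
    A ↦ CBA
    B ↦ C
    C ↦ CA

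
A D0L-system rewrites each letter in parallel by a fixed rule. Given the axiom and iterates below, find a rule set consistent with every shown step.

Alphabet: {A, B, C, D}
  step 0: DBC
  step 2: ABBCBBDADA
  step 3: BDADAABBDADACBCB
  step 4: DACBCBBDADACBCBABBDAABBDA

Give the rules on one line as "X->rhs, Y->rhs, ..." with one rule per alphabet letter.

A->B, B->DA, C->ABB, D->C

  step 3 ⇒ step 4: BDADAABBDADACBCB ⇒ DA·C·B·C·B·B·DA·DA·C·B·C·B·ABB·DA·ABB·DA
    A ↦ B
    B ↦ DA
    C ↦ ABB
    D ↦ C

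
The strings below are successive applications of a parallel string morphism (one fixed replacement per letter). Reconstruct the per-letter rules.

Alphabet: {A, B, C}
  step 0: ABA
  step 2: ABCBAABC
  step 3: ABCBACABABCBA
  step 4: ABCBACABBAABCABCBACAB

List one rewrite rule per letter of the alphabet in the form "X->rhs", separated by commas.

A->AB, B->C, C->BA

  step 3 ⇒ step 4: ABCBACABABCBA ⇒ AB·C·BA·C·AB·BA·AB·C·AB·C·BA·C·AB
    A ↦ AB
    B ↦ C
    C ↦ BA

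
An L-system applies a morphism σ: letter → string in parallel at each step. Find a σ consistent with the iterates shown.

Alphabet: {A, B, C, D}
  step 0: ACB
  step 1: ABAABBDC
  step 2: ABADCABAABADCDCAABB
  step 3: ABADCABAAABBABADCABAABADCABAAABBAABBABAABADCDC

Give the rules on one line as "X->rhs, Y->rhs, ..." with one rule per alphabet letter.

  step 2 ⇒ step 3: ABADCABAABADCDCAABB ⇒ ABA·DC·ABA·A·ABB·ABA·DC·ABA·ABA·DC·ABA·A·ABB·A·ABB·ABA·ABA·DC·DC
    A ↦ ABA
    B ↦ DC
    C ↦ ABB
    D ↦ A

A->ABA, B->DC, C->ABB, D->A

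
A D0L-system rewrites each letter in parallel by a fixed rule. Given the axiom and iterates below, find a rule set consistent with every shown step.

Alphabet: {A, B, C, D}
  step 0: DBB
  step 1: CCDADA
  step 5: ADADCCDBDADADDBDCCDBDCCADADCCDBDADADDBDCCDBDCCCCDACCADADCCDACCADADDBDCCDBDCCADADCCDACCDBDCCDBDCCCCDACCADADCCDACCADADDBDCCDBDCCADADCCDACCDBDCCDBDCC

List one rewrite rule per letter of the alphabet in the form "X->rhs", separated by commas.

  step 0 ⇒ step 1: DBB ⇒ CC·DA·DA
    B ↦ DA
    D ↦ CC
    A ↦ DBD  (constrained at step 1)
    C ↦ AD  (constrained at step 1)

A->DBD, B->DA, C->AD, D->CC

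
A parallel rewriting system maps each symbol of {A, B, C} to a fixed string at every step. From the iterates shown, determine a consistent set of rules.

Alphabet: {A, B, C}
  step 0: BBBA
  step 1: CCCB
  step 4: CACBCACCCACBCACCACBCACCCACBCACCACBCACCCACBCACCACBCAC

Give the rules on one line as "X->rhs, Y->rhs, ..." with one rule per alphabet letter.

A->B, B->C, C->CAC

  step 0 ⇒ step 1: BBBA ⇒ C·C·C·B
    A ↦ B
    B ↦ C
    C ↦ CAC  (constrained at step 1)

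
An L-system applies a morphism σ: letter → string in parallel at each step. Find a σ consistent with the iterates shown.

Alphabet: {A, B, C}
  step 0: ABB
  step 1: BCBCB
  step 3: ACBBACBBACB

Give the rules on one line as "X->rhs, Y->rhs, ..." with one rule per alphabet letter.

A->B, B->CB, C->A

  step 0 ⇒ step 1: ABB ⇒ B·CB·CB
    A ↦ B
    B ↦ CB
    C ↦ A  (constrained at step 1)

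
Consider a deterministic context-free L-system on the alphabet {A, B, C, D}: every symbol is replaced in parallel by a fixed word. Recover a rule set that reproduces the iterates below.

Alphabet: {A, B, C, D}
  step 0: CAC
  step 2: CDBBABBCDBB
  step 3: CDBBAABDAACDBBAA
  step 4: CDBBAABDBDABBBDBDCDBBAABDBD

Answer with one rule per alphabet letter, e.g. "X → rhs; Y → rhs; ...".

A->BD, B->A, C->CD, D->BB

  step 3 ⇒ step 4: CDBBAABDAACDBBAA ⇒ CD·BB·A·A·BD·BD·A·BB·BD·BD·CD·BB·A·A·BD·BD
    A ↦ BD
    B ↦ A
    C ↦ CD
    D ↦ BB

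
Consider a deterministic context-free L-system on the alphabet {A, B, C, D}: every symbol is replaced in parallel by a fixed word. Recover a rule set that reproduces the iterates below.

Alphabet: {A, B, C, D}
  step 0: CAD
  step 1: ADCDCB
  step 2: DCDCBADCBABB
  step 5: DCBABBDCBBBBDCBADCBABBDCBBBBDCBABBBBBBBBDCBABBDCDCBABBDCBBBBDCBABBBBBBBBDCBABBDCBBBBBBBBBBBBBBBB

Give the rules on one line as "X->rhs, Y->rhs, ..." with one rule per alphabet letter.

A->DC, B->BB, C->A, D->DCB

  step 1 ⇒ step 2: ADCDCB ⇒ DC·DCB·A·DCB·A·BB
    A ↦ DC
    B ↦ BB
    C ↦ A
    D ↦ DCB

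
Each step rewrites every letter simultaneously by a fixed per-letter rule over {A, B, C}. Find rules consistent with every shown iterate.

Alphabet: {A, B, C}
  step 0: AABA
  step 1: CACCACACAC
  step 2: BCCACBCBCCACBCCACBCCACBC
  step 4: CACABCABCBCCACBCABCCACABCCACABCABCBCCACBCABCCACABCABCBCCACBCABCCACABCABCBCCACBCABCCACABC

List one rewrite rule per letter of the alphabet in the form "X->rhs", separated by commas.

  step 1 ⇒ step 2: CACCACACAC ⇒ BC·CAC·BC·BC·CAC·BC·CAC·BC·CAC·BC
    A ↦ CAC
    C ↦ BC
  step 0 ⇒ step 1: AABA ⇒ CAC·CAC·A·CAC
    B ↦ A

A->CAC, B->A, C->BC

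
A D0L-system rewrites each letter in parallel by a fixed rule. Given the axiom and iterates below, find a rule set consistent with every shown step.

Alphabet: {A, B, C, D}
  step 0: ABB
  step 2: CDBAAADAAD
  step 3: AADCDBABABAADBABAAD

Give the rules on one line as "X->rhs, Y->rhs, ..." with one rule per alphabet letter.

A->BA, B->CD, C->A, D->AD

  step 2 ⇒ step 3: CDBAAADAAD ⇒ A·AD·CD·BA·BA·BA·AD·BA·BA·AD
    A ↦ BA
    B ↦ CD
    C ↦ A
    D ↦ AD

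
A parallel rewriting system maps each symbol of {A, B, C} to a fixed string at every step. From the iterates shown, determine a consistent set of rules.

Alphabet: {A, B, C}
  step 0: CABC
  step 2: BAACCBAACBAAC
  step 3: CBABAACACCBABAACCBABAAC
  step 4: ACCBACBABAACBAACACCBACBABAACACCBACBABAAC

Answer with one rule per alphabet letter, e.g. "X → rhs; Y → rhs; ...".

A->BA, B->C, C->AC

  step 3 ⇒ step 4: CBABAACACCBABAACCBABAAC ⇒ AC·C·BA·C·BA·BA·AC·BA·AC·AC·C·BA·C·BA·BA·AC·AC·C·BA·C·BA·BA·AC
    A ↦ BA
    B ↦ C
    C ↦ AC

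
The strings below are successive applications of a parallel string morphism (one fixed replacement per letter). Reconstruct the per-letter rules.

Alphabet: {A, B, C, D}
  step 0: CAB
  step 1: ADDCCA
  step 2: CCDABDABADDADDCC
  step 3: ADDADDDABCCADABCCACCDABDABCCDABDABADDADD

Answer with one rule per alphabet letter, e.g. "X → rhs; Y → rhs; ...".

A->CC, B->A, C->ADD, D->DAB

  step 2 ⇒ step 3: CCDABDABADDADDCC ⇒ ADD·ADD·DAB·CC·A·DAB·CC·A·CC·DAB·DAB·CC·DAB·DAB·ADD·ADD
    A ↦ CC
    B ↦ A
    C ↦ ADD
    D ↦ DAB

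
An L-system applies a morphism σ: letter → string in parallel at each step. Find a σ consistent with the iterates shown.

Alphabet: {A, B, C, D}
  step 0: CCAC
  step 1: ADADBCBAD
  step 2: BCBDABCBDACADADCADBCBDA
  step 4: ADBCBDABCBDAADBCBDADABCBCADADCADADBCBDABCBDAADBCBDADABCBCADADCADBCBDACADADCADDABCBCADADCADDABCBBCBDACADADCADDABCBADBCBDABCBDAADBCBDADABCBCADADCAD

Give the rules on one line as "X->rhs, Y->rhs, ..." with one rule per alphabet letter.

  step 1 ⇒ step 2: ADADBCBAD ⇒ BCB·DA·BCB·DA·CAD·AD·CAD·BCB·DA
    A ↦ BCB
    B ↦ CAD
    C ↦ AD
    D ↦ DA

A->BCB, B->CAD, C->AD, D->DA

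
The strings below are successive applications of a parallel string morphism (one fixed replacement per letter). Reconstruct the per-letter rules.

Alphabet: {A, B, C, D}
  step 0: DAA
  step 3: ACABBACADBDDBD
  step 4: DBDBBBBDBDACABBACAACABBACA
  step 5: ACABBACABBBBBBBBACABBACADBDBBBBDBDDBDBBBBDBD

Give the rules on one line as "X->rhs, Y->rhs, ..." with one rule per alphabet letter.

  step 4 ⇒ step 5: DBDBBBBDBDACABBACAACABBACA ⇒ ACA·BB·ACA·BB·BB·BB·BB·ACA·BB·ACA·D·B·D·BB·BB·D·B·D·D·B·D·BB·BB·D·B·D
    A ↦ D
    B ↦ BB
    C ↦ B
    D ↦ ACA

A->D, B->BB, C->B, D->ACA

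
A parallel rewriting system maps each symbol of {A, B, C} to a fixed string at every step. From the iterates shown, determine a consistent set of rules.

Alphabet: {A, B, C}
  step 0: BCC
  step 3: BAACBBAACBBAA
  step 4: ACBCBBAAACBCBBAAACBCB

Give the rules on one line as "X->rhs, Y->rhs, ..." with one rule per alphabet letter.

A->CB, B->A, C->BA

  step 3 ⇒ step 4: BAACBBAACBBAA ⇒ A·CB·CB·BA·A·A·CB·CB·BA·A·A·CB·CB
    A ↦ CB
    B ↦ A
    C ↦ BA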